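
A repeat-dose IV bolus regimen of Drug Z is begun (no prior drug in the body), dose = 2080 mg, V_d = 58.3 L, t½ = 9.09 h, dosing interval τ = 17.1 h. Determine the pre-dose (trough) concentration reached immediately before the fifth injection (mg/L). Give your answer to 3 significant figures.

C₀ per dose = Dose / Vd = 2080 / 58.3 = 35.68 mg/L
k = ln2 / t½ = 0.693147 / 9.09 = 0.07625 h⁻¹
Fraction remaining after one interval: r = e^(−kτ) = e^(−0.07625 × 17.1) = 0.2715
Before dose 5, 4 doses have been given (aged 1τ, 2τ, 3τ, 4τ).
C_trough = C₀ × (r + r² + … + r^4) = C₀ × r(1−r^4)/(1−r)
        = 35.68 × 0.2715 × (1 − 0.005433) / (1 − 0.2715) = 13.23 mg/L

13.2 mg/L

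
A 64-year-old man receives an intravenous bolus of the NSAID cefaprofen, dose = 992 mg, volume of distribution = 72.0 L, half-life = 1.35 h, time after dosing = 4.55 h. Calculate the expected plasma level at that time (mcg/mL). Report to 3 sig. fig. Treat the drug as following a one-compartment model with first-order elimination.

C₀ = Dose / Vd = 992.0 / 72.0 = 13.78 mg/L
k = ln2 / t½ = 0.693147 / 1.35 = 0.5134 h⁻¹
C = C₀ · e^(−k·t) = 13.78 × e^(−0.5134 × 4.55)
  = 13.78 × 0.09672 = 1.333 mg/L
(1.333 mg/L = 1.333 mcg/mL)

1.33 mcg/mL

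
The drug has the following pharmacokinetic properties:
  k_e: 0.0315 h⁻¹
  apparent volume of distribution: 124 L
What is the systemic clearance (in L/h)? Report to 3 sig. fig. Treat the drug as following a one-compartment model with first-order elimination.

CL = k × Vd = 0.0315 × 124 = 3.906 L/h

3.91 L/h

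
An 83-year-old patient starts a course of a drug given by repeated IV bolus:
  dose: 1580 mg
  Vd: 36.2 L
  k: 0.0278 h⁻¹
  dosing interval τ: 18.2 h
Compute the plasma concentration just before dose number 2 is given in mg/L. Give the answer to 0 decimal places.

26 mg/L

C₀ per dose = Dose / Vd = 1580 / 36.2 = 43.65 mg/L
Fraction remaining after one interval: r = e^(−kτ) = e^(−0.02780 × 18.2) = 0.6029
Before dose 2, 1 dose has been given (aged 1τ).
C_trough = C₀ × r = 43.65 × 0.6029 = 26.32 mg/L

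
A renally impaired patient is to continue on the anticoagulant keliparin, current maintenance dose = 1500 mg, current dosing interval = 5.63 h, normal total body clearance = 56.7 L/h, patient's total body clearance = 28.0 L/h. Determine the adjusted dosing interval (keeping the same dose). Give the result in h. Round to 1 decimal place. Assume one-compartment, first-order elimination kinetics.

11.4 h

To keep the same average steady-state level, dosing rate must scale with clearance.
CL ratio = 28.0 / 56.7 = 0.4938
New interval (same dose) = 5.63 / 0.4938 = 11.40 h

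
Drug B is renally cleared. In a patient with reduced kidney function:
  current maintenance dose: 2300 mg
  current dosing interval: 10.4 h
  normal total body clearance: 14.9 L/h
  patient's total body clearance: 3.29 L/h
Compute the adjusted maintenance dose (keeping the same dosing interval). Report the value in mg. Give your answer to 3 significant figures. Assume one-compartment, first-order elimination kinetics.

508 mg

To keep the same average steady-state level, dosing rate must scale with clearance.
CL ratio = 3.29 / 14.9 = 0.2208
New dose (same interval) = 2300 × 0.2208 = 507.8 mg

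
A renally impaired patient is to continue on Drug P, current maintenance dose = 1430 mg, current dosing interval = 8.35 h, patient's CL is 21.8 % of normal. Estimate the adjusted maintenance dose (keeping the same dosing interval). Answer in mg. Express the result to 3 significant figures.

312 mg

To keep the same average steady-state level, dosing rate must scale with clearance.
CL ratio = 21.8 / 100 = 0.2180
New dose (same interval) = 1430 × 0.2180 = 311.7 mg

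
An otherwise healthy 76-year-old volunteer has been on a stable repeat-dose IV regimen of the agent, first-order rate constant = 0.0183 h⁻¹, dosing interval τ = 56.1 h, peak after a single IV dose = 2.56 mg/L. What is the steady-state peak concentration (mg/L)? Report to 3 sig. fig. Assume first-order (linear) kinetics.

3.99 mg/L

e^(−kτ) = e^(−0.01830 × 56.1) = 0.3582
Accumulation ratio R = 1 / (1 − e^(−kτ)) = 1 / (1 − 0.3582) = 1.558
Steady-state peak = C₀ × R = 2.56 × 1.558 = 3.988 mg/L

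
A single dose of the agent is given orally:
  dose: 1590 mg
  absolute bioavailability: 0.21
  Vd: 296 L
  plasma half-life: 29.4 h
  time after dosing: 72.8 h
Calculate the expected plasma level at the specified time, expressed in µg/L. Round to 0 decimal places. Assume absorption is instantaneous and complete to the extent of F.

Amount reaching circulation = F × Dose = 0.21 × 1590 = 333.9 mg
C₀ = F·Dose / Vd = 333.9 / 296 = 1.128 mg/L
k = ln2 / t½ = 0.693147 / 29.4 = 0.02358 h⁻¹
C = C₀ · e^(−k·t) = 1.128 × e^(−0.02358 × 72.8)
  = 1.128 × 0.1797 = 0.2027 mg/L
Convert: 0.2027 mg/L × 1000 = 202.7 µg/L

203 µg/L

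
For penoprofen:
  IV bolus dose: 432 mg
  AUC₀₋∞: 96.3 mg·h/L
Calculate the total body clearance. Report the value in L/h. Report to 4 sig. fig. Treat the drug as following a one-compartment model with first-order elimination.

4.486 L/h

CL = Dose / AUC = 432 / 96.3 = 4.486 L/h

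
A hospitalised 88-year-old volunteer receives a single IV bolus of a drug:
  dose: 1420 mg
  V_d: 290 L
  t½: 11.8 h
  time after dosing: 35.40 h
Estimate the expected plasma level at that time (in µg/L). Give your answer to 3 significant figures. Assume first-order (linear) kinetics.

612 µg/L

C₀ = Dose / Vd = 1420 / 290 = 4.897 mg/L
k = ln2 / t½ = 0.693147 / 11.8 = 0.05874 h⁻¹
t / t½ = 35.40 / 11.8 = 3 half-lives
C = C₀ × (1/2)^3 = 4.897 × 0.1250 = 0.6121 mg/L
Convert: 0.6121 mg/L × 1000 = 612.1 µg/L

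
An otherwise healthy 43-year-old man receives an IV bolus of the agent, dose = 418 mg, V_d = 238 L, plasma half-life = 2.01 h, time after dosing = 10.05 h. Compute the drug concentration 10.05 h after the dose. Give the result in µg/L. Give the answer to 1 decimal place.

C₀ = Dose / Vd = 418.0 / 238 = 1.756 mg/L
k = ln2 / t½ = 0.693147 / 2.01 = 0.3448 h⁻¹
t / t½ = 10.05 / 2.01 = 5 half-lives
C = C₀ × (1/2)^5 = 1.756 × 0.03125 = 0.05488 mg/L
Convert: 0.05488 mg/L × 1000 = 54.88 µg/L

54.9 µg/L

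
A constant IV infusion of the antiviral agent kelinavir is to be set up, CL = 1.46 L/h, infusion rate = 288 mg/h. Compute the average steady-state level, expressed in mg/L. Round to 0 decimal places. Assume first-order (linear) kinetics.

At steady state Css = R₀ / CL = 288 / 1.460 = 197.3 mg/L

197 mg/L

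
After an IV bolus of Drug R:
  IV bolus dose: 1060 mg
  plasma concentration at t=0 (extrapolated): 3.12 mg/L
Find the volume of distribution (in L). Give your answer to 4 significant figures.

339.7 L

Vd = Dose / C₀ = 1060 / 3.12 = 339.7 L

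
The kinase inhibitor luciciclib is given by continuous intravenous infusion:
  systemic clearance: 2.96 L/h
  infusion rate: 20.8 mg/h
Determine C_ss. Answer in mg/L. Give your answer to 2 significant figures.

At steady state Css = R₀ / CL = 20.8 / 2.960 = 7.027 mg/L

7.0 mg/L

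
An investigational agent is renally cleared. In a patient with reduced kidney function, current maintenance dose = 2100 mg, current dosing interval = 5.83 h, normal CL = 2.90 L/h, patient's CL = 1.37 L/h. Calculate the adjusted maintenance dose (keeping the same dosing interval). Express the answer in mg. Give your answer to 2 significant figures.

To keep the same average steady-state level, dosing rate must scale with clearance.
CL ratio = 1.37 / 2.90 = 0.4724
New dose (same interval) = 2100 × 0.4724 = 992.0 mg

990 mg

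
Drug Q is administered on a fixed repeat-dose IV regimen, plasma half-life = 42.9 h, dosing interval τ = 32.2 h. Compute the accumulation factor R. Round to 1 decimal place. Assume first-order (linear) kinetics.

k = ln2 / t½ = 0.693147 / 42.9 = 0.01616 h⁻¹
e^(−kτ) = e^(−0.01616 × 32.2) = 0.5943
Accumulation ratio R = 1 / (1 − e^(−kτ)) = 1 / (1 − 0.5943) = 2.465

2.5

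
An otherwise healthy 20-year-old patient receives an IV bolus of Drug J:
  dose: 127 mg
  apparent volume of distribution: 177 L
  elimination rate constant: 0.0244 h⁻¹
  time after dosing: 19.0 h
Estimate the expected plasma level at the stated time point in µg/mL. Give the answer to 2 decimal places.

0.45 µg/mL

C₀ = Dose / Vd = 127.0 / 177 = 0.7175 mg/L
C = C₀ · e^(−k·t) = 0.7175 × e^(−0.02440 × 19.0)
  = 0.7175 × 0.6290 = 0.4513 mg/L
(0.4513 mg/L = 0.4513 µg/mL)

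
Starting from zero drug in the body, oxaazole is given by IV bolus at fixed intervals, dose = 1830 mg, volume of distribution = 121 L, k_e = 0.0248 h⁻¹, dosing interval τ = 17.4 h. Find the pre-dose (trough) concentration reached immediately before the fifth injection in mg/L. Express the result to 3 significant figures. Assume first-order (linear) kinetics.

C₀ per dose = Dose / Vd = 1830 / 121 = 15.12 mg/L
Fraction remaining after one interval: r = e^(−kτ) = e^(−0.02480 × 17.4) = 0.6495
Before dose 5, 4 doses have been given (aged 1τ, 2τ, 3τ, 4τ).
C_trough = C₀ × (r + r² + … + r^4) = C₀ × r(1−r^4)/(1−r)
        = 15.12 × 0.6495 × (1 − 0.1780) / (1 − 0.6495) = 23.03 mg/L

23.0 mg/L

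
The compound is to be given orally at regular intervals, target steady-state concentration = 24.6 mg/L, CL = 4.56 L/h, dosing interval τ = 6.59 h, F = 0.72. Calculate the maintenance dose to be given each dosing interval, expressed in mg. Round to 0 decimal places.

1027 mg

At steady state, F × (Dose/τ) = Css × CL.
Dose = Css × CL × τ / F = 24.6 × 4.560 × 6.59 / 0.72 = 1027 mg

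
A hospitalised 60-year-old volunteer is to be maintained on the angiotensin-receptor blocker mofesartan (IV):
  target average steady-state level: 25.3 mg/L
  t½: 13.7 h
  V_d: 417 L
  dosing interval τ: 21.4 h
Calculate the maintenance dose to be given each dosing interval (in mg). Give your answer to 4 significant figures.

11420 mg

k = ln2 / t½ = 0.693147 / 13.7 = 0.05059 h⁻¹
CL = k × Vd = 0.05059 × 417 = 21.10 L/h
At steady state, Dose/τ = Css × CL.
Dose = Css × CL × τ = 25.3 × 21.10 × 21.4 = 11420 mg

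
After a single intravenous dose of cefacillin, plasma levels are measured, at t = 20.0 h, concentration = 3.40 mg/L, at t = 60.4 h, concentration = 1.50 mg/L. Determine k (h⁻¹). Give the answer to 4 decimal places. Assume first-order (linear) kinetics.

k = ln(C₁/C₂) / (t₂ − t₁) = ln(3.40/1.50) / (60.4 − 20.0)
  = 0.8183 / 40.40 = 0.02025 h⁻¹

0.0203 h⁻¹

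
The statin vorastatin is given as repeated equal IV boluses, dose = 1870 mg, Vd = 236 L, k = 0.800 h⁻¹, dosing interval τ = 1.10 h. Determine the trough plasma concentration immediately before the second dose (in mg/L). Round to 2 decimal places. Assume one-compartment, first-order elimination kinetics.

C₀ per dose = Dose / Vd = 1870 / 236 = 7.924 mg/L
Fraction remaining after one interval: r = e^(−kτ) = e^(−0.8000 × 1.10) = 0.4148
Before dose 2, 1 dose has been given (aged 1τ).
C_trough = C₀ × r = 7.924 × 0.4148 = 3.287 mg/L

3.29 mg/L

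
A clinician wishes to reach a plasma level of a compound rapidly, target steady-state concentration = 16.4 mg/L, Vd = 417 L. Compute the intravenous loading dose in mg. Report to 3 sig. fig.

6840 mg

LD = Css × Vd = 16.4 × 417 = 6839 mg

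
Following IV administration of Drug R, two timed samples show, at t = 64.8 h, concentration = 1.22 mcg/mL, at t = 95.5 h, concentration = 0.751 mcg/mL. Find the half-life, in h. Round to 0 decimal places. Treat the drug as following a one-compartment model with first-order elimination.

k = ln(C₁/C₂) / (t₂ − t₁) = ln(1.22/0.751) / (95.5 − 64.8)
  = 0.4852 / 30.70 = 0.01580 h⁻¹
t½ = ln2 / k = 0.693147 / 0.01580 = 43.87 h

44 h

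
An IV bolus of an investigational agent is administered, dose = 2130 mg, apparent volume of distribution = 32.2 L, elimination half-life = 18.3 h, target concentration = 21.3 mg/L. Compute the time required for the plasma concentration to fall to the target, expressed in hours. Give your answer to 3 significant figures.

C₀ = Dose / Vd = 2130 / 32.2 = 66.15 mg/L
k = ln2 / t½ = 0.693147 / 18.3 = 0.03788 h⁻¹
t = ln(C₀ / C) / k = ln(66.15 / 21.3) / 0.03788
  = ln(3.106) / 0.03788 = 1.133 / 0.03788 = 29.91 h

29.9 h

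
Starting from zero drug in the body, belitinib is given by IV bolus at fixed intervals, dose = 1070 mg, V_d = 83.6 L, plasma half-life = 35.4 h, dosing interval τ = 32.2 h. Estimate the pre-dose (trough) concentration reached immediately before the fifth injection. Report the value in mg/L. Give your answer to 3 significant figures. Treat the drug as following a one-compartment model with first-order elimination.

13.4 mg/L

C₀ per dose = Dose / Vd = 1070 / 83.6 = 12.80 mg/L
k = ln2 / t½ = 0.693147 / 35.4 = 0.01958 h⁻¹
Fraction remaining after one interval: r = e^(−kτ) = e^(−0.01958 × 32.2) = 0.5323
Before dose 5, 4 doses have been given (aged 1τ, 2τ, 3τ, 4τ).
C_trough = C₀ × (r + r² + … + r^4) = C₀ × r(1−r^4)/(1−r)
        = 12.80 × 0.5323 × (1 − 0.08028) / (1 − 0.5323) = 13.40 mg/L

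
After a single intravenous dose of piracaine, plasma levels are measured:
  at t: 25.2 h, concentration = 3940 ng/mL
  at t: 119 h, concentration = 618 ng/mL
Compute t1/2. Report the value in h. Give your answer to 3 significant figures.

k = ln(C₁/C₂) / (t₂ − t₁) = ln(3940/618) / (119 − 25.2)
  = 1.852 / 93.80 = 0.01974 h⁻¹
t½ = ln2 / k = 0.693147 / 0.01974 = 35.11 h

35.1 h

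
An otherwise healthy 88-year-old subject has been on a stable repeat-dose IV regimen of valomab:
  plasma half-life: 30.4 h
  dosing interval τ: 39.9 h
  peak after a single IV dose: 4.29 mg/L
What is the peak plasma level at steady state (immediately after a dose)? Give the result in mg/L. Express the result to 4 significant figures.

7.181 mg/L

k = ln2 / t½ = 0.693147 / 30.4 = 0.02280 h⁻¹
e^(−kτ) = e^(−0.02280 × 39.9) = 0.4026
Accumulation ratio R = 1 / (1 − e^(−kτ)) = 1 / (1 − 0.4026) = 1.674
Steady-state peak = C₀ × R = 4.29 × 1.674 = 7.181 mg/L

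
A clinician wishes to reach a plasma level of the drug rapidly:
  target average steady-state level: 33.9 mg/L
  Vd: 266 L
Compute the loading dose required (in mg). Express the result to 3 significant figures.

9020 mg

LD = Css × Vd = 33.9 × 266 = 9017 mg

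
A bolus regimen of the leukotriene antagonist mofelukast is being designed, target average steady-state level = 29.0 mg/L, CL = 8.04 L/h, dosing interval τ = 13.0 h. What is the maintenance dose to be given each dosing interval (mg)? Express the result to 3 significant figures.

At steady state, Dose/τ = Css × CL.
Dose = Css × CL × τ = 29.0 × 8.040 × 13.0 = 3031 mg

3030 mg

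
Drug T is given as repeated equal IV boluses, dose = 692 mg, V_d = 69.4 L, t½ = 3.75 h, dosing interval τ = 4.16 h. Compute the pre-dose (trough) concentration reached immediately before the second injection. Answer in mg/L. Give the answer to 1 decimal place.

C₀ per dose = Dose / Vd = 692 / 69.4 = 9.971 mg/L
k = ln2 / t½ = 0.693147 / 3.75 = 0.1848 h⁻¹
Fraction remaining after one interval: r = e^(−kτ) = e^(−0.1848 × 4.16) = 0.4636
Before dose 2, 1 dose has been given (aged 1τ).
C_trough = C₀ × r = 9.971 × 0.4636 = 4.623 mg/L

4.6 mg/L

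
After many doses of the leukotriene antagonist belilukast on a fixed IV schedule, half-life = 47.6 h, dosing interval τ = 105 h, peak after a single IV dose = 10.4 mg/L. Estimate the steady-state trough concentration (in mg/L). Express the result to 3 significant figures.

k = ln2 / t½ = 0.693147 / 47.6 = 0.01456 h⁻¹
e^(−kτ) = e^(−0.01456 × 105) = 0.2168
Accumulation ratio R = 1 / (1 − e^(−kτ)) = 1 / (1 − 0.2168) = 1.277
Steady-state trough = C₀ × R × e^(−kτ) = 10.4 × 1.277 × 0.2168 = 2.879 mg/L

2.88 mg/L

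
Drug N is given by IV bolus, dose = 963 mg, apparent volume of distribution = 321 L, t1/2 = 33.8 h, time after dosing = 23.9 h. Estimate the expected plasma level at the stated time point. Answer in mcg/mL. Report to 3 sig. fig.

1.84 mcg/mL

C₀ = Dose / Vd = 963.0 / 321 = 3.000 mg/L
k = ln2 / t½ = 0.693147 / 33.8 = 0.02051 h⁻¹
C = C₀ · e^(−k·t) = 3.000 × e^(−0.02051 × 23.9)
  = 3.000 × 0.6125 = 1.838 mg/L
(1.838 mg/L = 1.838 mcg/mL)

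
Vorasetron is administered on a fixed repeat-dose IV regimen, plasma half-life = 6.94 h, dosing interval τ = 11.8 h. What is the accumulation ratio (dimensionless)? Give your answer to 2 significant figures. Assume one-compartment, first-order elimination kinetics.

1.4

k = ln2 / t½ = 0.693147 / 6.94 = 0.09988 h⁻¹
e^(−kτ) = e^(−0.09988 × 11.8) = 0.3077
Accumulation ratio R = 1 / (1 − e^(−kτ)) = 1 / (1 − 0.3077) = 1.444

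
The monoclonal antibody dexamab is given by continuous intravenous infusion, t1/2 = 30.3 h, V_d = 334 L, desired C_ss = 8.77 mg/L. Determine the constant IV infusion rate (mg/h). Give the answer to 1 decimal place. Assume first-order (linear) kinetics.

k = ln2 / t½ = 0.693147 / 30.3 = 0.02288 h⁻¹
CL = k × Vd = 0.02288 × 334 = 7.642 L/h
At steady state, infusion rate R₀ = Css × CL = 8.77 × 7.642 = 67.02 mg/h

67.0 mg/h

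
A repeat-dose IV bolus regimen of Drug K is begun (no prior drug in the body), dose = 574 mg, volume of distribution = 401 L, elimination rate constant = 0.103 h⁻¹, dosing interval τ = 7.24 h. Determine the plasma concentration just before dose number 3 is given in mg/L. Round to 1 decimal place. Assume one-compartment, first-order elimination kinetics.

C₀ per dose = Dose / Vd = 574 / 401 = 1.431 mg/L
Fraction remaining after one interval: r = e^(−kτ) = e^(−0.1030 × 7.24) = 0.4744
Before dose 3, 2 doses have been given (aged 1τ, 2τ).
C_trough = C₀ × (r + r²) = 1.431 × (0.4744 + 0.2251) = 1.001 mg/L

1.0 mg/L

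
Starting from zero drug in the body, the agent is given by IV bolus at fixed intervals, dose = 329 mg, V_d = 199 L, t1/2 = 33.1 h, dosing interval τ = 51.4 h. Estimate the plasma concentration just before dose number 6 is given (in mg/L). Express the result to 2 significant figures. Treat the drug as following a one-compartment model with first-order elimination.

C₀ per dose = Dose / Vd = 329 / 199 = 1.653 mg/L
k = ln2 / t½ = 0.693147 / 33.1 = 0.02094 h⁻¹
Fraction remaining after one interval: r = e^(−kτ) = e^(−0.02094 × 51.4) = 0.3408
Before dose 6, 5 doses have been given (aged 1τ, 2τ, 3τ, 4τ, 5τ).
C_trough = C₀ × (r + r² + … + r^5) = C₀ × r(1−r^5)/(1−r)
        = 1.653 × 0.3408 × (1 − 0.004597) / (1 − 0.3408) = 0.8507 mg/L

0.85 mg/L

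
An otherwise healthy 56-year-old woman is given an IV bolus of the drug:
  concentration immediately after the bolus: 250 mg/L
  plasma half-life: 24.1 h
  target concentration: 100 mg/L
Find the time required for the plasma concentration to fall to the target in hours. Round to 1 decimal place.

k = ln2 / t½ = 0.693147 / 24.1 = 0.02876 h⁻¹
t = ln(C₀ / C) / k = ln(250.0 / 100) / 0.02876
  = ln(2.500) / 0.02876 = 0.9163 / 0.02876 = 31.86 h

31.9 h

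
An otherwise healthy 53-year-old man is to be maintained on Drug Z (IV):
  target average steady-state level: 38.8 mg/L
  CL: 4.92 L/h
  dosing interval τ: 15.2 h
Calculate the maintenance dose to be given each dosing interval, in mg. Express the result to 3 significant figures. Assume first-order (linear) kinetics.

2900 mg

At steady state, Dose/τ = Css × CL.
Dose = Css × CL × τ = 38.8 × 4.920 × 15.2 = 2902 mg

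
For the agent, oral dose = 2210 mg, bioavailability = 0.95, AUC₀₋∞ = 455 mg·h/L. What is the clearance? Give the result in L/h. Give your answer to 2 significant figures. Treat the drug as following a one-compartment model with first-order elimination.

CL = F·Dose / AUC = 0.95 × 2210 / 455 = 4.614 L/h

4.6 L/h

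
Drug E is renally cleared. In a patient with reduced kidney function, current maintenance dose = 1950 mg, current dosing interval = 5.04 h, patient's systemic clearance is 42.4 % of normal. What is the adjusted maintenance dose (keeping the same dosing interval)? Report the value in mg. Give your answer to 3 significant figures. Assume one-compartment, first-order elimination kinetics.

To keep the same average steady-state level, dosing rate must scale with clearance.
CL ratio = 42.4 / 100 = 0.4240
New dose (same interval) = 1950 × 0.4240 = 826.8 mg

827 mg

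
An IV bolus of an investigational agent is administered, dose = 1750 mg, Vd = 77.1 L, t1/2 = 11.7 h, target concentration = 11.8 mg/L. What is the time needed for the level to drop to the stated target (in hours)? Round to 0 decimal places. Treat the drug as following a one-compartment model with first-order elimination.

C₀ = Dose / Vd = 1750 / 77.1 = 22.70 mg/L
k = ln2 / t½ = 0.693147 / 11.7 = 0.05924 h⁻¹
t = ln(C₀ / C) / k = ln(22.70 / 11.8) / 0.05924
  = ln(1.924) / 0.05924 = 0.6544 / 0.05924 = 11.05 h

11 h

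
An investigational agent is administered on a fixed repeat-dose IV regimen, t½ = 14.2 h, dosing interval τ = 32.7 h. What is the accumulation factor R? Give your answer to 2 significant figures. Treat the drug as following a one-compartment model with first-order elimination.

k = ln2 / t½ = 0.693147 / 14.2 = 0.04881 h⁻¹
e^(−kτ) = e^(−0.04881 × 32.7) = 0.2027
Accumulation ratio R = 1 / (1 − e^(−kτ)) = 1 / (1 − 0.2027) = 1.254

1.3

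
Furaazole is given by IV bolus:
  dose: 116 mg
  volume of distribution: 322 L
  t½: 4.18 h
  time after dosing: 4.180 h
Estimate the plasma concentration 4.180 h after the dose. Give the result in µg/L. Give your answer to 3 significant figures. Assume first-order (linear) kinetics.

C₀ = Dose / Vd = 116.0 / 322 = 0.3602 mg/L
k = ln2 / t½ = 0.693147 / 4.18 = 0.1658 h⁻¹
t / t½ = 4.180 / 4.18 = 1 half-lives
C = C₀ × (1/2)^1 = 0.3602 × 0.5000 = 0.1801 mg/L
Convert: 0.1801 mg/L × 1000 = 180.1 µg/L

180 µg/L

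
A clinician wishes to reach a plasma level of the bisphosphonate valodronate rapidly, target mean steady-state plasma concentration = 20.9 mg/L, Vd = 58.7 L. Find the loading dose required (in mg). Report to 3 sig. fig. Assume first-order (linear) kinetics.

LD = Css × Vd = 20.9 × 58.7 = 1227 mg

1230 mg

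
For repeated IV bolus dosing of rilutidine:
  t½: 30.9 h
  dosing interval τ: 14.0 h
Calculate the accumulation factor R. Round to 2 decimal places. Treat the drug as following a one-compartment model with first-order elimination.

k = ln2 / t½ = 0.693147 / 30.9 = 0.02243 h⁻¹
e^(−kτ) = e^(−0.02243 × 14.0) = 0.7305
Accumulation ratio R = 1 / (1 − e^(−kτ)) = 1 / (1 − 0.7305) = 3.711

3.71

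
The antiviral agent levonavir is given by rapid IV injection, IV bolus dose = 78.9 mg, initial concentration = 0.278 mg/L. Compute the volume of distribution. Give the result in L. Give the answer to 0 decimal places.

Vd = Dose / C₀ = 78.90 / 0.278 = 283.8 L

284 L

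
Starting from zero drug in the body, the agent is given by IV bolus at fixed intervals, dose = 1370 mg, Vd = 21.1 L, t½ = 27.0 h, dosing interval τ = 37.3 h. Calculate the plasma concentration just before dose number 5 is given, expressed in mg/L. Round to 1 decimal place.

39.6 mg/L

C₀ per dose = Dose / Vd = 1370 / 21.1 = 64.93 mg/L
k = ln2 / t½ = 0.693147 / 27.0 = 0.02567 h⁻¹
Fraction remaining after one interval: r = e^(−kτ) = e^(−0.02567 × 37.3) = 0.3839
Before dose 5, 4 doses have been given (aged 1τ, 2τ, 3τ, 4τ).
C_trough = C₀ × (r + r² + … + r^4) = C₀ × r(1−r^4)/(1−r)
        = 64.93 × 0.3839 × (1 − 0.02172) / (1 − 0.3839) = 39.58 mg/L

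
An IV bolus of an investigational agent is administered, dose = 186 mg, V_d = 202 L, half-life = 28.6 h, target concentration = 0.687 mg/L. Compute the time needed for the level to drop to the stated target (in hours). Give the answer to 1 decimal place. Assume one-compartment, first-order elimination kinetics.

12.1 h

C₀ = Dose / Vd = 186.0 / 202 = 0.9208 mg/L
k = ln2 / t½ = 0.693147 / 28.6 = 0.02424 h⁻¹
t = ln(C₀ / C) / k = ln(0.9208 / 0.687) / 0.02424
  = ln(1.340) / 0.02424 = 0.2927 / 0.02424 = 12.08 h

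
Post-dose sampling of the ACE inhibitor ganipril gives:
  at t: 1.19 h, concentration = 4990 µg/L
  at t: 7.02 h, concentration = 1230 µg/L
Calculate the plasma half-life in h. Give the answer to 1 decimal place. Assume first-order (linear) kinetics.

k = ln(C₁/C₂) / (t₂ − t₁) = ln(4990/1230) / (7.02 − 1.19)
  = 1.400 / 5.830 = 0.2401 h⁻¹
t½ = ln2 / k = 0.693147 / 0.2401 = 2.887 h

2.9 h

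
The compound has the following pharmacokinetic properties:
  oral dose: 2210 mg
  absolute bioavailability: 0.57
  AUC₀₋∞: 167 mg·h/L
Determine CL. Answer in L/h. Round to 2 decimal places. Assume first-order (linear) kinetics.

CL = F·Dose / AUC = 0.57 × 2210 / 167 = 7.543 L/h

7.54 L/h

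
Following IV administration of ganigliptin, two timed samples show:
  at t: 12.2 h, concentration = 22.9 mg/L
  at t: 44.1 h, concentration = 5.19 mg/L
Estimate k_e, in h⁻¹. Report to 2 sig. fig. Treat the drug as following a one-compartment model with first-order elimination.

k = ln(C₁/C₂) / (t₂ − t₁) = ln(22.9/5.19) / (44.1 − 12.2)
  = 1.484 / 31.90 = 0.04652 h⁻¹

0.047 h⁻¹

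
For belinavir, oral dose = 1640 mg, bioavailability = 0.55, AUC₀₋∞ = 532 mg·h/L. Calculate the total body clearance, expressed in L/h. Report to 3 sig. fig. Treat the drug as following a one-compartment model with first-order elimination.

CL = F·Dose / AUC = 0.55 × 1640 / 532 = 1.695 L/h

1.70 L/h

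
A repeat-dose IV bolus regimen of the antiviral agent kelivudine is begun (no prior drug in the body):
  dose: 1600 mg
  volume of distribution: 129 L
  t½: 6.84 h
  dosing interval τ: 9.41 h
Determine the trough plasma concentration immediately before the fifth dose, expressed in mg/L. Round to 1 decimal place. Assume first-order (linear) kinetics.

C₀ per dose = Dose / Vd = 1600 / 129 = 12.40 mg/L
k = ln2 / t½ = 0.693147 / 6.84 = 0.1013 h⁻¹
Fraction remaining after one interval: r = e^(−kτ) = e^(−0.1013 × 9.41) = 0.3855
Before dose 5, 4 doses have been given (aged 1τ, 2τ, 3τ, 4τ).
C_trough = C₀ × (r + r² + … + r^4) = C₀ × r(1−r^4)/(1−r)
        = 12.40 × 0.3855 × (1 − 0.02209) / (1 − 0.3855) = 7.607 mg/L

7.6 mg/L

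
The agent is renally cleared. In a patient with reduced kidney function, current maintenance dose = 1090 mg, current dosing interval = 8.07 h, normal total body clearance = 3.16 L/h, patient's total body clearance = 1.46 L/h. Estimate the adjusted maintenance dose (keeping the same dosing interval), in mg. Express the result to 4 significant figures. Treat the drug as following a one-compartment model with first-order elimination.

503.6 mg

To keep the same average steady-state level, dosing rate must scale with clearance.
CL ratio = 1.46 / 3.16 = 0.4620
New dose (same interval) = 1090 × 0.4620 = 503.6 mg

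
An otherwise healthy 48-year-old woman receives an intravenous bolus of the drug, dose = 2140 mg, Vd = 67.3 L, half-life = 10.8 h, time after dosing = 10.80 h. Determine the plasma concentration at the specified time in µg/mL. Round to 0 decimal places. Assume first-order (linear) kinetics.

C₀ = Dose / Vd = 2140 / 67.3 = 31.80 mg/L
k = ln2 / t½ = 0.693147 / 10.8 = 0.06418 h⁻¹
t / t½ = 10.80 / 10.8 = 1 half-lives
C = C₀ × (1/2)^1 = 31.80 × 0.5000 = 15.90 mg/L
(15.90 mg/L = 15.90 µg/mL)

16 µg/mL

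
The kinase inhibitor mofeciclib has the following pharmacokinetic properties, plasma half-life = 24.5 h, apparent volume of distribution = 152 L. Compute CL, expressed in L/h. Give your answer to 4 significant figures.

k = ln2 / t½ = 0.693147 / 24.5 = 0.02829 h⁻¹
CL = k × Vd = 0.02829 × 152 = 4.300 L/h

4.300 L/h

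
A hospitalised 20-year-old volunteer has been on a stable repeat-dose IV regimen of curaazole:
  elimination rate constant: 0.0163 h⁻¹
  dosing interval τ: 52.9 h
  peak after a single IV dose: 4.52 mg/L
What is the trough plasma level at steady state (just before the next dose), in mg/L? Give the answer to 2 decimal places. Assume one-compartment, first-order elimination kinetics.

e^(−kτ) = e^(−0.01630 × 52.9) = 0.4222
Accumulation ratio R = 1 / (1 − e^(−kτ)) = 1 / (1 − 0.4222) = 1.731
Steady-state trough = C₀ × R × e^(−kτ) = 4.52 × 1.731 × 0.4222 = 3.303 mg/L

3.30 mg/L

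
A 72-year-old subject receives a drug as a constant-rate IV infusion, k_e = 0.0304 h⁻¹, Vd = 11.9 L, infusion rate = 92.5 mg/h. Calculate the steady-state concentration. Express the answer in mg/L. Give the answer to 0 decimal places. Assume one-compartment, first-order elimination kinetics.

256 mg/L

CL = k × Vd = 0.03040 × 11.9 = 0.3618 L/h
At steady state Css = R₀ / CL = 92.5 / 0.3618 = 255.7 mg/L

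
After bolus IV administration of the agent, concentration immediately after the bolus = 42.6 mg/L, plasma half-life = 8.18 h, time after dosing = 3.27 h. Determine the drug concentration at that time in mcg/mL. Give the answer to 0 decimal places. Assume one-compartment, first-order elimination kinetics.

k = ln2 / t½ = 0.693147 / 8.18 = 0.08474 h⁻¹
C = C₀ · e^(−k·t) = 42.60 × e^(−0.08474 × 3.27)
  = 42.60 × 0.7580 = 32.29 mg/L
(32.29 mg/L = 32.29 mcg/mL)

32 mcg/mL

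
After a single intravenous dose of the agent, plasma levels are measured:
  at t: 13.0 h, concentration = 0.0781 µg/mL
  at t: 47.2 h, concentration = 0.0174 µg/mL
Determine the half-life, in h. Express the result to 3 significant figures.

k = ln(C₁/C₂) / (t₂ − t₁) = ln(0.0781/0.0174) / (47.2 − 13.0)
  = 1.502 / 34.20 = 0.04392 h⁻¹
t½ = ln2 / k = 0.693147 / 0.04392 = 15.78 h

15.8 h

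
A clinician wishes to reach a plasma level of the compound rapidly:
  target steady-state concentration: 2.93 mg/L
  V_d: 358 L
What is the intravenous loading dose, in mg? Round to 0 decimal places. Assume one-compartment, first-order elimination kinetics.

LD = Css × Vd = 2.93 × 358 = 1049 mg

1049 mg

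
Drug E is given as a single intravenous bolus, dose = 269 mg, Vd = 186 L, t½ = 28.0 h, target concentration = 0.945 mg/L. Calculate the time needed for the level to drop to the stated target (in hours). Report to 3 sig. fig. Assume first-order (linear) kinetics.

C₀ = Dose / Vd = 269.0 / 186 = 1.446 mg/L
k = ln2 / t½ = 0.693147 / 28.0 = 0.02476 h⁻¹
t = ln(C₀ / C) / k = ln(1.446 / 0.945) / 0.02476
  = ln(1.530) / 0.02476 = 0.4253 / 0.02476 = 17.18 h

17.2 h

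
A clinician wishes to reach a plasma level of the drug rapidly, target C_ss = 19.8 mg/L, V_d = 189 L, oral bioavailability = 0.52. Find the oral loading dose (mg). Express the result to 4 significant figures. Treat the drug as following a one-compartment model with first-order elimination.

7197 mg

LD = Css × Vd / F = 19.8 × 189 / 0.52 = 7197 mg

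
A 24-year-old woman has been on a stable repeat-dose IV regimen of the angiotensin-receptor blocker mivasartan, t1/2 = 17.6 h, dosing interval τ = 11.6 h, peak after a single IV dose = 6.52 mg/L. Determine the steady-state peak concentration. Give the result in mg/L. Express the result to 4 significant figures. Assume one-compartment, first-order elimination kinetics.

k = ln2 / t½ = 0.693147 / 17.6 = 0.03938 h⁻¹
e^(−kτ) = e^(−0.03938 × 11.6) = 0.6333
Accumulation ratio R = 1 / (1 − e^(−kτ)) = 1 / (1 − 0.6333) = 2.727
Steady-state peak = C₀ × R = 6.52 × 2.727 = 17.78 mg/L

17.78 mg/L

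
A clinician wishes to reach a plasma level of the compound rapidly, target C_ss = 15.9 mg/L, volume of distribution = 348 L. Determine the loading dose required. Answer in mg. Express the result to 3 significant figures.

LD = Css × Vd = 15.9 × 348 = 5533 mg

5530 mg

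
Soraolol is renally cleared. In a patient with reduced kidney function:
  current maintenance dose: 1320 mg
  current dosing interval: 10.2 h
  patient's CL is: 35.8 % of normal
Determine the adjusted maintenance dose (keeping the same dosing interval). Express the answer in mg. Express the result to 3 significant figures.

To keep the same average steady-state level, dosing rate must scale with clearance.
CL ratio = 35.8 / 100 = 0.3580
New dose (same interval) = 1320 × 0.3580 = 472.6 mg

473 mg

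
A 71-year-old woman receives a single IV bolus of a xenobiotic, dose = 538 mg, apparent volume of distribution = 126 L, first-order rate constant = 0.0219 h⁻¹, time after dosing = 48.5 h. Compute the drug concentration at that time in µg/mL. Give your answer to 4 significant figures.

C₀ = Dose / Vd = 538.0 / 126 = 4.270 mg/L
C = C₀ · e^(−k·t) = 4.270 × e^(−0.02190 × 48.5)
  = 4.270 × 0.3457 = 1.476 mg/L
(1.476 mg/L = 1.476 µg/mL)

1.476 µg/mL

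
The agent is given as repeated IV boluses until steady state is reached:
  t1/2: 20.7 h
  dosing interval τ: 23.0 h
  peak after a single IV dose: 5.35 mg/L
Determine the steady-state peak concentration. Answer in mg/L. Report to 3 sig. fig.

9.96 mg/L

k = ln2 / t½ = 0.693147 / 20.7 = 0.03349 h⁻¹
e^(−kτ) = e^(−0.03349 × 23.0) = 0.4629
Accumulation ratio R = 1 / (1 − e^(−kτ)) = 1 / (1 − 0.4629) = 1.862
Steady-state peak = C₀ × R = 5.35 × 1.862 = 9.962 mg/L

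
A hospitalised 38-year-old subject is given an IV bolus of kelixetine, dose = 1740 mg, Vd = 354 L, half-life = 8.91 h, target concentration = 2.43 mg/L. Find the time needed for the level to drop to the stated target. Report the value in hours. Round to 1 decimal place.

C₀ = Dose / Vd = 1740 / 354 = 4.915 mg/L
k = ln2 / t½ = 0.693147 / 8.91 = 0.07779 h⁻¹
t = ln(C₀ / C) / k = ln(4.915 / 2.43) / 0.07779
  = ln(2.023) / 0.07779 = 0.7046 / 0.07779 = 9.058 h

9.1 h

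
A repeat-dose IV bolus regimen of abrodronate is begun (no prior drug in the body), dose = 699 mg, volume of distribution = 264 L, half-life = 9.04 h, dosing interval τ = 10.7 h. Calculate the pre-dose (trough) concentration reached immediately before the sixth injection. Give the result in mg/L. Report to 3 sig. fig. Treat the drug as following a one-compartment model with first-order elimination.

2.05 mg/L

C₀ per dose = Dose / Vd = 699 / 264 = 2.648 mg/L
k = ln2 / t½ = 0.693147 / 9.04 = 0.07668 h⁻¹
Fraction remaining after one interval: r = e^(−kτ) = e^(−0.07668 × 10.7) = 0.4402
Before dose 6, 5 doses have been given (aged 1τ, 2τ, 3τ, 4τ, 5τ).
C_trough = C₀ × (r + r² + … + r^5) = C₀ × r(1−r^5)/(1−r)
        = 2.648 × 0.4402 × (1 − 0.01653) / (1 − 0.4402) = 2.048 mg/L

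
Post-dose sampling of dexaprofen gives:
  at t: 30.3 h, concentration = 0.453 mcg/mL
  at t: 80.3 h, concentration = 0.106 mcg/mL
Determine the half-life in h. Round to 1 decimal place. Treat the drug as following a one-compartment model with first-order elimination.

k = ln(C₁/C₂) / (t₂ − t₁) = ln(0.453/0.106) / (80.3 − 30.3)
  = 1.452 / 50.00 = 0.02904 h⁻¹
t½ = ln2 / k = 0.693147 / 0.02904 = 23.87 h

23.9 h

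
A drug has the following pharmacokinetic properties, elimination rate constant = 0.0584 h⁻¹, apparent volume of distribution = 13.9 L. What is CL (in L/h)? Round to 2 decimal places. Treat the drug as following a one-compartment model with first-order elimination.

0.81 L/h

CL = k × Vd = 0.0584 × 13.9 = 0.8118 L/h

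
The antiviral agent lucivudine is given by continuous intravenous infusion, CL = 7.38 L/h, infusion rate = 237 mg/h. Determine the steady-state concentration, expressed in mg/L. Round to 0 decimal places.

32 mg/L

At steady state Css = R₀ / CL = 237 / 7.380 = 32.11 mg/L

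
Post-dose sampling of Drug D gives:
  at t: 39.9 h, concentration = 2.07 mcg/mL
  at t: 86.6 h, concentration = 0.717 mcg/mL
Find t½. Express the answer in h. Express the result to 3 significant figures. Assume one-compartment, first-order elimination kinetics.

30.5 h

k = ln(C₁/C₂) / (t₂ − t₁) = ln(2.07/0.717) / (86.6 − 39.9)
  = 1.060 / 46.70 = 0.02270 h⁻¹
t½ = ln2 / k = 0.693147 / 0.02270 = 30.54 h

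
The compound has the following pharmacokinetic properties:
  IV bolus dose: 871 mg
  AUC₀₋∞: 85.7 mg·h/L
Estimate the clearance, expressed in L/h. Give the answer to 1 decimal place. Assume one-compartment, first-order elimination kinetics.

10.2 L/h

CL = Dose / AUC = 871 / 85.7 = 10.16 L/h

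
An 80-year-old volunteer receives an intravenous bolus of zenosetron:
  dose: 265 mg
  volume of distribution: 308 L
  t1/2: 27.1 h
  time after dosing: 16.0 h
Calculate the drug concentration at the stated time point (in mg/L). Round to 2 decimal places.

0.57 mg/L

C₀ = Dose / Vd = 265.0 / 308 = 0.8604 mg/L
k = ln2 / t½ = 0.693147 / 27.1 = 0.02558 h⁻¹
C = C₀ · e^(−k·t) = 0.8604 × e^(−0.02558 × 16.0)
  = 0.8604 × 0.6641 = 0.5714 mg/L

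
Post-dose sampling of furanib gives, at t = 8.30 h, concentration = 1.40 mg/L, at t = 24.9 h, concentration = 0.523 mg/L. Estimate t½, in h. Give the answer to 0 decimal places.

12 h

k = ln(C₁/C₂) / (t₂ − t₁) = ln(1.40/0.523) / (24.9 − 8.30)
  = 0.9846 / 16.60 = 0.05931 h⁻¹
t½ = ln2 / k = 0.693147 / 0.05931 = 11.69 h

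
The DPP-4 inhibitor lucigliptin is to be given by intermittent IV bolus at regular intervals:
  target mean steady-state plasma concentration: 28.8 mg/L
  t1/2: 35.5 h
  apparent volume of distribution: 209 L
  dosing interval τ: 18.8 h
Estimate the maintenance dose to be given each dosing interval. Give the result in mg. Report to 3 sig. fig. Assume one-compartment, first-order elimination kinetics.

k = ln2 / t½ = 0.693147 / 35.5 = 0.01953 h⁻¹
CL = k × Vd = 0.01953 × 209 = 4.082 L/h
At steady state, Dose/τ = Css × CL.
Dose = Css × CL × τ = 28.8 × 4.082 × 18.8 = 2210 mg

2210 mg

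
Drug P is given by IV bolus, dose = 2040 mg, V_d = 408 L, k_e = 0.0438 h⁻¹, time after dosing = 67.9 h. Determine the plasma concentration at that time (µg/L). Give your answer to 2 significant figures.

C₀ = Dose / Vd = 2040 / 408 = 5.000 mg/L
C = C₀ · e^(−k·t) = 5.000 × e^(−0.04380 × 67.9)
  = 5.000 × 0.05110 = 0.2555 mg/L
Convert: 0.2555 mg/L × 1000 = 255.5 µg/L

260 µg/L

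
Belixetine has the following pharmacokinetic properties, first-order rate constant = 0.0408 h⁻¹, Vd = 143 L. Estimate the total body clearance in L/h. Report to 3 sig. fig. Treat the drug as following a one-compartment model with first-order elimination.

5.83 L/h

CL = k × Vd = 0.0408 × 143 = 5.834 L/h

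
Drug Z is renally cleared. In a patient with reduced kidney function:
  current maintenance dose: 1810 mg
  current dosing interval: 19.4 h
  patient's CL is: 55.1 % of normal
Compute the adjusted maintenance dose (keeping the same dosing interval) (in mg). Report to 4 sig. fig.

To keep the same average steady-state level, dosing rate must scale with clearance.
CL ratio = 55.1 / 100 = 0.5510
New dose (same interval) = 1810 × 0.5510 = 997.3 mg

997.3 mg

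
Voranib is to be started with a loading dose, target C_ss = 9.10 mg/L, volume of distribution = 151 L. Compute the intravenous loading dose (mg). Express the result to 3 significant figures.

1370 mg

LD = Css × Vd = 9.10 × 151 = 1374 mg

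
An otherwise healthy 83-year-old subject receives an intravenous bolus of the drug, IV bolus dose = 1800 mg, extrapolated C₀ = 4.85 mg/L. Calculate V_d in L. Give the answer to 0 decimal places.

Vd = Dose / C₀ = 1800 / 4.85 = 371.1 L

371 L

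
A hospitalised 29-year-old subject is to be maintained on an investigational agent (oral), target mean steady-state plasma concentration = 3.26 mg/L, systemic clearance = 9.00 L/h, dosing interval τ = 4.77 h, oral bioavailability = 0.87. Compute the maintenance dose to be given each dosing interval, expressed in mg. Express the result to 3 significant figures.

At steady state, F × (Dose/τ) = Css × CL.
Dose = Css × CL × τ / F = 3.26 × 9.000 × 4.77 / 0.87 = 160.9 mg

161 mg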